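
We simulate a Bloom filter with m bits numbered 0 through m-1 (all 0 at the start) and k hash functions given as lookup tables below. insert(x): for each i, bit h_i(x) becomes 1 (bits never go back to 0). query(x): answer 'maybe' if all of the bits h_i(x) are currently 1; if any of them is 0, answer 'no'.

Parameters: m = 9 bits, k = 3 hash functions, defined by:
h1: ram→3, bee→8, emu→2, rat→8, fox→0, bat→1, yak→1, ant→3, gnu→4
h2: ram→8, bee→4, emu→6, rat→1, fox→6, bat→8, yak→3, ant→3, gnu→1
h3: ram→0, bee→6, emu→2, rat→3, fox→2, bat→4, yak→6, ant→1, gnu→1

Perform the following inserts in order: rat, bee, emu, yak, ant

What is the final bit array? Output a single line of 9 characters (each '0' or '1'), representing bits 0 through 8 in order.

Start: bits=000000000
After insert 'rat': sets bits 1 3 8 -> bits=010100001
After insert 'bee': sets bits 4 6 8 -> bits=010110101
After insert 'emu': sets bits 2 6 -> bits=011110101
After insert 'yak': sets bits 1 3 6 -> bits=011110101
After insert 'ant': sets bits 1 3 -> bits=011110101

Answer: 011110101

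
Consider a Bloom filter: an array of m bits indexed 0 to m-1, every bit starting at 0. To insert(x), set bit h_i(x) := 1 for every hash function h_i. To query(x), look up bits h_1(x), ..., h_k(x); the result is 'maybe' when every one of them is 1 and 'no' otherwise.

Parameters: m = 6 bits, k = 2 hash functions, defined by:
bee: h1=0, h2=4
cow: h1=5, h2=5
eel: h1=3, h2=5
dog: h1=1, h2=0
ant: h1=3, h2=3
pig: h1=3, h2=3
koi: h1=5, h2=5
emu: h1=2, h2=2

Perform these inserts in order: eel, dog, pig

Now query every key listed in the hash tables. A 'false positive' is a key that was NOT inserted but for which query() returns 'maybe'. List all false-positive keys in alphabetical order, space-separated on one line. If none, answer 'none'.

Answer: ant cow koi

Derivation:
Start: bits=000000
After insert 'eel': sets bits 3 5 -> bits=000101
After insert 'dog': sets bits 0 1 -> bits=110101
After insert 'pig': sets bits 3 -> bits=110101
Not inserted: ant bee cow emu koi — query each against bits=110101:
query ant: checks bit3=1 (all 1) -> maybe => FALSE POSITIVE
query bee: checks bit0=1, bit4=0 (has a 0) -> no => not a false positive
query cow: checks bit5=1 (all 1) -> maybe => FALSE POSITIVE
query emu: checks bit2=0 (has a 0) -> no => not a false positive
query koi: checks bit5=1 (all 1) -> maybe => FALSE POSITIVE
False positives (alphabetical): ant cow koi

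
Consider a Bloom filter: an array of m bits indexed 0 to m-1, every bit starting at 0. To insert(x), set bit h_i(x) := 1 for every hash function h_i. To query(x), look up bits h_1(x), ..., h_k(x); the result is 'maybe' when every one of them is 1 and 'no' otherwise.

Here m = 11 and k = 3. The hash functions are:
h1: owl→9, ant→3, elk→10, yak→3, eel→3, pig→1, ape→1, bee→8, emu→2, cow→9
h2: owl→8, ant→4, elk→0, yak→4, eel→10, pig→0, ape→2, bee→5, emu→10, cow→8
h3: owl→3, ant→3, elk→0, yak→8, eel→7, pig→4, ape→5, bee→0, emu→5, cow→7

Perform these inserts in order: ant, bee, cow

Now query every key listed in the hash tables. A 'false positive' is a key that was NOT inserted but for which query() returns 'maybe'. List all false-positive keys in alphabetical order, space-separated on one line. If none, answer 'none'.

Answer: owl yak

Derivation:
Start: bits=00000000000
After insert 'ant': sets bits 3 4 -> bits=00011000000
After insert 'bee': sets bits 0 5 8 -> bits=10011100100
After insert 'cow': sets bits 7 8 9 -> bits=10011101110
Not inserted: ape eel elk emu owl pig yak — query each against bits=10011101110:
query ape: checks bit1=0, bit2=0, bit5=1 (has a 0) -> no => not a false positive
query eel: checks bit3=1, bit7=1, bit10=0 (has a 0) -> no => not a false positive
query elk: checks bit0=1, bit10=0 (has a 0) -> no => not a false positive
query emu: checks bit2=0, bit5=1, bit10=0 (has a 0) -> no => not a false positive
query owl: checks bit3=1, bit8=1, bit9=1 (all 1) -> maybe => FALSE POSITIVE
query pig: checks bit0=1, bit1=0, bit4=1 (has a 0) -> no => not a false positive
query yak: checks bit3=1, bit4=1, bit8=1 (all 1) -> maybe => FALSE POSITIVE
False positives (alphabetical): owl yak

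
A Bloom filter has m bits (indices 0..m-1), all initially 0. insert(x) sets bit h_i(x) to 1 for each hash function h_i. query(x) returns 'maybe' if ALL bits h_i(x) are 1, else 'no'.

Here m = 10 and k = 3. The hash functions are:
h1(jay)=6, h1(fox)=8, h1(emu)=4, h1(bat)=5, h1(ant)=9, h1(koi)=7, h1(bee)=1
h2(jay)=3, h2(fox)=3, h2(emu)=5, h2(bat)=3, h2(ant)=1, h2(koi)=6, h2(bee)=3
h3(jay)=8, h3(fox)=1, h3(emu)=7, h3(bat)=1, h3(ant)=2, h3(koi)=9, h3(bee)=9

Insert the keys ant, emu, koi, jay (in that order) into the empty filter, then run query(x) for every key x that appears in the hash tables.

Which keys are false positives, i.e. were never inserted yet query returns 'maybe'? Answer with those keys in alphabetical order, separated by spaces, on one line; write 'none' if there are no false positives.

Start: bits=0000000000
After insert 'ant': sets bits 1 2 9 -> bits=0110000001
After insert 'emu': sets bits 4 5 7 -> bits=0110110101
After insert 'koi': sets bits 6 7 9 -> bits=0110111101
After insert 'jay': sets bits 3 6 8 -> bits=0111111111
Not inserted: bat bee fox — query each against bits=0111111111:
query bat: checks bit1=1, bit3=1, bit5=1 (all 1) -> maybe => FALSE POSITIVE
query bee: checks bit1=1, bit3=1, bit9=1 (all 1) -> maybe => FALSE POSITIVE
query fox: checks bit1=1, bit3=1, bit8=1 (all 1) -> maybe => FALSE POSITIVE
False positives (alphabetical): bat bee fox

Answer: bat bee fox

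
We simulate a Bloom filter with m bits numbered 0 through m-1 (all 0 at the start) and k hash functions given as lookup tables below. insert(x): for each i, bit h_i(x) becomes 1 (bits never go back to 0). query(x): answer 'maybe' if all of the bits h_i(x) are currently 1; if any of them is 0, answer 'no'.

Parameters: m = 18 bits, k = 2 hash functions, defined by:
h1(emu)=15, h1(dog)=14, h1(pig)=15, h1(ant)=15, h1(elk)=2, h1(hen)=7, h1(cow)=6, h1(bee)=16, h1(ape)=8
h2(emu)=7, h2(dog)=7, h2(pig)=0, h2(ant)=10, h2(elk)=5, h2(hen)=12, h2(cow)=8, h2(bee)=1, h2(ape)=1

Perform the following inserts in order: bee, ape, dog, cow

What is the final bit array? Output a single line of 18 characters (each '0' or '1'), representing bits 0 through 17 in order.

Answer: 010000111000001010

Derivation:
Start: bits=000000000000000000
After insert 'bee': sets bits 1 16 -> bits=010000000000000010
After insert 'ape': sets bits 1 8 -> bits=010000001000000010
After insert 'dog': sets bits 7 14 -> bits=010000011000001010
After insert 'cow': sets bits 6 8 -> bits=010000111000001010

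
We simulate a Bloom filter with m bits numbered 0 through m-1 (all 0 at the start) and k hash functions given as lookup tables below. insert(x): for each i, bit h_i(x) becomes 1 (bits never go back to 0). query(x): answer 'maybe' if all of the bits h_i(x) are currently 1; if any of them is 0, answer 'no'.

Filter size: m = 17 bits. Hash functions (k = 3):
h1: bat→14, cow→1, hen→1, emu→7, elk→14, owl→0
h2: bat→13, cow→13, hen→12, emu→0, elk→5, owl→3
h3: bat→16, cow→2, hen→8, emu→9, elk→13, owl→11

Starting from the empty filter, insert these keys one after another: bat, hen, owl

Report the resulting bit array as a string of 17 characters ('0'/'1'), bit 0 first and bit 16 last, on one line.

Answer: 11010000100111101

Derivation:
Start: bits=00000000000000000
After insert 'bat': sets bits 13 14 16 -> bits=00000000000001101
After insert 'hen': sets bits 1 8 12 -> bits=01000000100011101
After insert 'owl': sets bits 0 3 11 -> bits=11010000100111101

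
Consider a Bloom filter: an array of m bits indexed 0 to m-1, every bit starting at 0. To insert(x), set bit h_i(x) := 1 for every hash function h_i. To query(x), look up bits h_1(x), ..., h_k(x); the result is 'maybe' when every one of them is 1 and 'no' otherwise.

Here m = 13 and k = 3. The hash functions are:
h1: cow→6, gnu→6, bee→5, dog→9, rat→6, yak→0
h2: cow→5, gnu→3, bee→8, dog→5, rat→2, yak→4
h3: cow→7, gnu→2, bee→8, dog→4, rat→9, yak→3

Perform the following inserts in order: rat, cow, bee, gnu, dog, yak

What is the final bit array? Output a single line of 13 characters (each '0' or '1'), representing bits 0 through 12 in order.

Start: bits=0000000000000
After insert 'rat': sets bits 2 6 9 -> bits=0010001001000
After insert 'cow': sets bits 5 6 7 -> bits=0010011101000
After insert 'bee': sets bits 5 8 -> bits=0010011111000
After insert 'gnu': sets bits 2 3 6 -> bits=0011011111000
After insert 'dog': sets bits 4 5 9 -> bits=0011111111000
After insert 'yak': sets bits 0 3 4 -> bits=1011111111000

Answer: 1011111111000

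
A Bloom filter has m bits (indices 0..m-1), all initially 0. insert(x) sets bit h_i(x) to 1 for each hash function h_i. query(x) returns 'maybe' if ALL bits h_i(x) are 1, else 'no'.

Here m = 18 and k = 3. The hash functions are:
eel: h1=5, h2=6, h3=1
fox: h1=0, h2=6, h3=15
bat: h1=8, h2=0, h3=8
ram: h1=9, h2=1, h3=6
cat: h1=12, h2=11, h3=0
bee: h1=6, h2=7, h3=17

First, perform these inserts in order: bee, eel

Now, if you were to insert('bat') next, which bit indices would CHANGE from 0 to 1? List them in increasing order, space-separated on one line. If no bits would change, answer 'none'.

Start: bits=000000000000000000
After insert 'bee': sets bits 6 7 17 -> bits=000000110000000001
After insert 'eel': sets bits 1 5 6 -> bits=010001110000000001
insert 'bat' would touch bits 0 8; currently bit0=0, bit8=0
Bits that are 0 among those (would change 0->1): 0 8

Answer: 0 8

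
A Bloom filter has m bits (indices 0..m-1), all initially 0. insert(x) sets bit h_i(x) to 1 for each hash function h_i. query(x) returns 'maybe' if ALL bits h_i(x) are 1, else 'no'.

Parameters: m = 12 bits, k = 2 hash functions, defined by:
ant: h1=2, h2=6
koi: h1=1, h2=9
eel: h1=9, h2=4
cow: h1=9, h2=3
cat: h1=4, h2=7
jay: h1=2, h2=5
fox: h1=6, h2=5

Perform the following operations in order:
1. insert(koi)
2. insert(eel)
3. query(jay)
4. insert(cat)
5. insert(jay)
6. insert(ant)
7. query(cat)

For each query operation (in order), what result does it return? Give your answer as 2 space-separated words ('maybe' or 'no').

Start: bits=000000000000
Op 1: insert koi -> sets bits 1 9 -> bits=010000000100
Op 2: insert eel -> sets bits 4 9 -> bits=010010000100
Op 3: query jay -> checks bit2=0, bit5=0 (has a 0) -> no
Op 4: insert cat -> sets bits 4 7 -> bits=010010010100
Op 5: insert jay -> sets bits 2 5 -> bits=011011010100
Op 6: insert ant -> sets bits 2 6 -> bits=011011110100
Op 7: query cat -> checks bit4=1, bit7=1 (all 1) -> maybe
Query results in order: no maybe

Answer: no maybe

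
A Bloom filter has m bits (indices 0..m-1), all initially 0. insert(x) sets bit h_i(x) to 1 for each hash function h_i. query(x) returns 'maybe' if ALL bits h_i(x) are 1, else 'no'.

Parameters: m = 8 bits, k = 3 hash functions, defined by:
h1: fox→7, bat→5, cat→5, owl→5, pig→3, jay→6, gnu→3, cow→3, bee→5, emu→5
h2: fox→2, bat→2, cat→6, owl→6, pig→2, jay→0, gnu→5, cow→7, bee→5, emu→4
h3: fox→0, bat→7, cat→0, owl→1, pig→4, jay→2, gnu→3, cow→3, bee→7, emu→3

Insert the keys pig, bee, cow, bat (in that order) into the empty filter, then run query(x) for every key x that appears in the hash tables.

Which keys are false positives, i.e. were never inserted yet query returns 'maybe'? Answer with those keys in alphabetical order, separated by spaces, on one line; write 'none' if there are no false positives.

Start: bits=00000000
After insert 'pig': sets bits 2 3 4 -> bits=00111000
After insert 'bee': sets bits 5 7 -> bits=00111101
After insert 'cow': sets bits 3 7 -> bits=00111101
After insert 'bat': sets bits 2 5 7 -> bits=00111101
Not inserted: cat emu fox gnu jay owl — query each against bits=00111101:
query cat: checks bit0=0, bit5=1, bit6=0 (has a 0) -> no => not a false positive
query emu: checks bit3=1, bit4=1, bit5=1 (all 1) -> maybe => FALSE POSITIVE
query fox: checks bit0=0, bit2=1, bit7=1 (has a 0) -> no => not a false positive
query gnu: checks bit3=1, bit5=1 (all 1) -> maybe => FALSE POSITIVE
query jay: checks bit0=0, bit2=1, bit6=0 (has a 0) -> no => not a false positive
query owl: checks bit1=0, bit5=1, bit6=0 (has a 0) -> no => not a false positive
False positives (alphabetical): emu gnu

Answer: emu gnu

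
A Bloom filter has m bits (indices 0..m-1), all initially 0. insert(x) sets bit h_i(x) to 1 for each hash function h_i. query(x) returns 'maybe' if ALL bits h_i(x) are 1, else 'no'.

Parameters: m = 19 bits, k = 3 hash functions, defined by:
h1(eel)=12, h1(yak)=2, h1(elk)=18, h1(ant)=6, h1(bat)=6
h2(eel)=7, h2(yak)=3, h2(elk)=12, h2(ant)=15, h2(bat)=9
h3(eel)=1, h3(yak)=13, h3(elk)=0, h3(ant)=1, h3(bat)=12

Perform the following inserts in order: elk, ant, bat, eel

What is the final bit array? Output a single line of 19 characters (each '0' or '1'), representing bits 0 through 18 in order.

Start: bits=0000000000000000000
After insert 'elk': sets bits 0 12 18 -> bits=1000000000001000001
After insert 'ant': sets bits 1 6 15 -> bits=1100001000001001001
After insert 'bat': sets bits 6 9 12 -> bits=1100001001001001001
After insert 'eel': sets bits 1 7 12 -> bits=1100001101001001001

Answer: 1100001101001001001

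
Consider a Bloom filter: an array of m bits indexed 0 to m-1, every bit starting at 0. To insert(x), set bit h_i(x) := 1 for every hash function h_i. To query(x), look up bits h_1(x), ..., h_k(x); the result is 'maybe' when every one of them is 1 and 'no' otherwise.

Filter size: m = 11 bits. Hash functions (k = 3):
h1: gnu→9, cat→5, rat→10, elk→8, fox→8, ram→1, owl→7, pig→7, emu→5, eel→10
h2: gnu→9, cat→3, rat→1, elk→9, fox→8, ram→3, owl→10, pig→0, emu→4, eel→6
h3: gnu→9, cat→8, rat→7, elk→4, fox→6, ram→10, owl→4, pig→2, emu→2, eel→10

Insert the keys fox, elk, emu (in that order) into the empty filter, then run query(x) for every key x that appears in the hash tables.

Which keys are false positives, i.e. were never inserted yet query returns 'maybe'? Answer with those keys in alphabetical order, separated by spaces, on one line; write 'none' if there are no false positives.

Start: bits=00000000000
After insert 'fox': sets bits 6 8 -> bits=00000010100
After insert 'elk': sets bits 4 8 9 -> bits=00001010110
After insert 'emu': sets bits 2 4 5 -> bits=00101110110
Not inserted: cat eel gnu owl pig ram rat — query each against bits=00101110110:
query cat: checks bit3=0, bit5=1, bit8=1 (has a 0) -> no => not a false positive
query eel: checks bit6=1, bit10=0 (has a 0) -> no => not a false positive
query gnu: checks bit9=1 (all 1) -> maybe => FALSE POSITIVE
query owl: checks bit4=1, bit7=0, bit10=0 (has a 0) -> no => not a false positive
query pig: checks bit0=0, bit2=1, bit7=0 (has a 0) -> no => not a false positive
query ram: checks bit1=0, bit3=0, bit10=0 (has a 0) -> no => not a false positive
query rat: checks bit1=0, bit7=0, bit10=0 (has a 0) -> no => not a false positive
False positives (alphabetical): gnu

Answer: gnu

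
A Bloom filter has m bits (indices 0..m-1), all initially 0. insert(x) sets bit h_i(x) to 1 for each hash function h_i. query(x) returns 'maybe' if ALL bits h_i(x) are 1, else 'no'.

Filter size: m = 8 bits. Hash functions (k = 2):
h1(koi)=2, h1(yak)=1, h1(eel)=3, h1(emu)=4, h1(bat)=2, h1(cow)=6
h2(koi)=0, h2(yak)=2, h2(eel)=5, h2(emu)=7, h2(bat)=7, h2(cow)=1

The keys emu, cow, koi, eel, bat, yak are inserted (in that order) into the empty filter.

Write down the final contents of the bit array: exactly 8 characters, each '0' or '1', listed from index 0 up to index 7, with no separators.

Answer: 11111111

Derivation:
Start: bits=00000000
After insert 'emu': sets bits 4 7 -> bits=00001001
After insert 'cow': sets bits 1 6 -> bits=01001011
After insert 'koi': sets bits 0 2 -> bits=11101011
After insert 'eel': sets bits 3 5 -> bits=11111111
After insert 'bat': sets bits 2 7 -> bits=11111111
After insert 'yak': sets bits 1 2 -> bits=11111111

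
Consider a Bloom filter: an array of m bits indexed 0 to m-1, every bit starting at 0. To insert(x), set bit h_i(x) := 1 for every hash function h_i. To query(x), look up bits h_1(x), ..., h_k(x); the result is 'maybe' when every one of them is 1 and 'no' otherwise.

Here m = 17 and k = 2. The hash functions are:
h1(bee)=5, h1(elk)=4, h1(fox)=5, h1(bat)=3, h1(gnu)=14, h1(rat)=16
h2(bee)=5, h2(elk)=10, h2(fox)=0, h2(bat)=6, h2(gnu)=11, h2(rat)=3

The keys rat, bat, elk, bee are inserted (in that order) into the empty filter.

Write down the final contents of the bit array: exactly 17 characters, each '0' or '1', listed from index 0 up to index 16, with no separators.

Answer: 00011110001000001

Derivation:
Start: bits=00000000000000000
After insert 'rat': sets bits 3 16 -> bits=00010000000000001
After insert 'bat': sets bits 3 6 -> bits=00010010000000001
After insert 'elk': sets bits 4 10 -> bits=00011010001000001
After insert 'bee': sets bits 5 -> bits=00011110001000001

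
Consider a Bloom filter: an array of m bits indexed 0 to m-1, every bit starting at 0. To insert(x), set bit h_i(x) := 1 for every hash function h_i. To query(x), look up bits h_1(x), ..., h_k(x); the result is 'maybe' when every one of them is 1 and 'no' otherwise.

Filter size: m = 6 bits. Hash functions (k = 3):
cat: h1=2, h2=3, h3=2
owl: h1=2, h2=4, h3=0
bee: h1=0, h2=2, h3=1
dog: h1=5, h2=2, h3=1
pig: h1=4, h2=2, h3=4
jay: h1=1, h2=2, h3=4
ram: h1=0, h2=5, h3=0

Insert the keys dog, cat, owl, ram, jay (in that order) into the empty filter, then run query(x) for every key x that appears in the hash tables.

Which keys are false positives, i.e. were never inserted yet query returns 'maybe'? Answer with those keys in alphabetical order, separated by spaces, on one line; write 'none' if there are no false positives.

Answer: bee pig

Derivation:
Start: bits=000000
After insert 'dog': sets bits 1 2 5 -> bits=011001
After insert 'cat': sets bits 2 3 -> bits=011101
After insert 'owl': sets bits 0 2 4 -> bits=111111
After insert 'ram': sets bits 0 5 -> bits=111111
After insert 'jay': sets bits 1 2 4 -> bits=111111
Not inserted: bee pig — query each against bits=111111:
query bee: checks bit0=1, bit1=1, bit2=1 (all 1) -> maybe => FALSE POSITIVE
query pig: checks bit2=1, bit4=1 (all 1) -> maybe => FALSE POSITIVE
False positives (alphabetical): bee pig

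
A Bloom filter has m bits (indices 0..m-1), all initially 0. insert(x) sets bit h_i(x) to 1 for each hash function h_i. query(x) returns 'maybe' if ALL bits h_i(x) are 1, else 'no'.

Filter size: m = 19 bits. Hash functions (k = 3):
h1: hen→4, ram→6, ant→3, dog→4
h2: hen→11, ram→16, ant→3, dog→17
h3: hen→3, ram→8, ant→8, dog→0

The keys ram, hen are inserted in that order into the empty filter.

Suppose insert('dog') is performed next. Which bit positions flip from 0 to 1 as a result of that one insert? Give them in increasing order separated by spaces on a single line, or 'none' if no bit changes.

Start: bits=0000000000000000000
After insert 'ram': sets bits 6 8 16 -> bits=0000001010000000100
After insert 'hen': sets bits 3 4 11 -> bits=0001101010010000100
insert 'dog' would touch bits 0 4 17; currently bit0=0, bit4=1, bit17=0
Bits that are 0 among those (would change 0->1): 0 17

Answer: 0 17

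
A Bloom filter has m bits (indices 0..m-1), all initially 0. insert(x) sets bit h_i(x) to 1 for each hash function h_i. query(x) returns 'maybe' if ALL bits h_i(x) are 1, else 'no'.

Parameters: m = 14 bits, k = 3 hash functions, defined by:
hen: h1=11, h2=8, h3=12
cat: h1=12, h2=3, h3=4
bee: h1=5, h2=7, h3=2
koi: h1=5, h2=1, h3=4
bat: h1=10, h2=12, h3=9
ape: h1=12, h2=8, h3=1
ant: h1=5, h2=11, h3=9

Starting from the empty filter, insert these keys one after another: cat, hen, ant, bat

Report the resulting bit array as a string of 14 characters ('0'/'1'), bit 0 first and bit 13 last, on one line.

Start: bits=00000000000000
After insert 'cat': sets bits 3 4 12 -> bits=00011000000010
After insert 'hen': sets bits 8 11 12 -> bits=00011000100110
After insert 'ant': sets bits 5 9 11 -> bits=00011100110110
After insert 'bat': sets bits 9 10 12 -> bits=00011100111110

Answer: 00011100111110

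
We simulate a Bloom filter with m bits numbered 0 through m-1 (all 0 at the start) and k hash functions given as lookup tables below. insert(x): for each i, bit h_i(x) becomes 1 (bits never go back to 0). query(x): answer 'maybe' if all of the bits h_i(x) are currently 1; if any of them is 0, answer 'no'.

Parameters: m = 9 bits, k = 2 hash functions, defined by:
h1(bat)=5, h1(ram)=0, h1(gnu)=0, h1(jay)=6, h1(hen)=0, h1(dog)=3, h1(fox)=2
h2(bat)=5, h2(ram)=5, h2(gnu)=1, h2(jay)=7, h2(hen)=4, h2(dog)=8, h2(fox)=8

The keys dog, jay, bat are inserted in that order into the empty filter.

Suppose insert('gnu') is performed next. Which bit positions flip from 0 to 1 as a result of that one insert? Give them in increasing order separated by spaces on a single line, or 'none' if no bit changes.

Start: bits=000000000
After insert 'dog': sets bits 3 8 -> bits=000100001
After insert 'jay': sets bits 6 7 -> bits=000100111
After insert 'bat': sets bits 5 -> bits=000101111
insert 'gnu' would touch bits 0 1; currently bit0=0, bit1=0
Bits that are 0 among those (would change 0->1): 0 1

Answer: 0 1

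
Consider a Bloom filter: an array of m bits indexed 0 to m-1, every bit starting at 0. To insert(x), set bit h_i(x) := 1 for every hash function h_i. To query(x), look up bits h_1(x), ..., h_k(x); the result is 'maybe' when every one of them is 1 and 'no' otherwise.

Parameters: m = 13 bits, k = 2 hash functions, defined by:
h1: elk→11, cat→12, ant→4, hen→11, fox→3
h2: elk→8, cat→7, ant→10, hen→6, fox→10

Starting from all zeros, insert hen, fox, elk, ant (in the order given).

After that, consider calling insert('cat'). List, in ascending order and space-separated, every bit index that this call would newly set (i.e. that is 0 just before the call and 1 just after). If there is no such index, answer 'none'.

Start: bits=0000000000000
After insert 'hen': sets bits 6 11 -> bits=0000001000010
After insert 'fox': sets bits 3 10 -> bits=0001001000110
After insert 'elk': sets bits 8 11 -> bits=0001001010110
After insert 'ant': sets bits 4 10 -> bits=0001101010110
insert 'cat' would touch bits 7 12; currently bit7=0, bit12=0
Bits that are 0 among those (would change 0->1): 7 12

Answer: 7 12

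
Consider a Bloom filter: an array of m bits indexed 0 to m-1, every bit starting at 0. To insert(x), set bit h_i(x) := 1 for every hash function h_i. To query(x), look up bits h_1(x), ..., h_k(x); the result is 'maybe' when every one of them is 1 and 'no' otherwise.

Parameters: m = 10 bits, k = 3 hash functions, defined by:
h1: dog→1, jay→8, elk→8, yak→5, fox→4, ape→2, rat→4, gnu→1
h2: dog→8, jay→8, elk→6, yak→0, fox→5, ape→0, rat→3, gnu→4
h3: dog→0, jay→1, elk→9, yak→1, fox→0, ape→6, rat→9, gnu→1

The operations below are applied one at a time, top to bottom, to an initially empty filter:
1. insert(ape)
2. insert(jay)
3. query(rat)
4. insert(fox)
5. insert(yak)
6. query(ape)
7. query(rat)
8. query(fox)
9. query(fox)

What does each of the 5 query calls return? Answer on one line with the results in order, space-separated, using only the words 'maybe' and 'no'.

Start: bits=0000000000
Op 1: insert ape -> sets bits 0 2 6 -> bits=1010001000
Op 2: insert jay -> sets bits 1 8 -> bits=1110001010
Op 3: query rat -> checks bit3=0, bit4=0, bit9=0 (has a 0) -> no
Op 4: insert fox -> sets bits 0 4 5 -> bits=1110111010
Op 5: insert yak -> sets bits 0 1 5 -> bits=1110111010
Op 6: query ape -> checks bit0=1, bit2=1, bit6=1 (all 1) -> maybe
Op 7: query rat -> checks bit3=0, bit4=1, bit9=0 (has a 0) -> no
Op 8: query fox -> checks bit0=1, bit4=1, bit5=1 (all 1) -> maybe
Op 9: query fox -> checks bit0=1, bit4=1, bit5=1 (all 1) -> maybe
Query results in order: no maybe no maybe maybe

Answer: no maybe no maybe maybe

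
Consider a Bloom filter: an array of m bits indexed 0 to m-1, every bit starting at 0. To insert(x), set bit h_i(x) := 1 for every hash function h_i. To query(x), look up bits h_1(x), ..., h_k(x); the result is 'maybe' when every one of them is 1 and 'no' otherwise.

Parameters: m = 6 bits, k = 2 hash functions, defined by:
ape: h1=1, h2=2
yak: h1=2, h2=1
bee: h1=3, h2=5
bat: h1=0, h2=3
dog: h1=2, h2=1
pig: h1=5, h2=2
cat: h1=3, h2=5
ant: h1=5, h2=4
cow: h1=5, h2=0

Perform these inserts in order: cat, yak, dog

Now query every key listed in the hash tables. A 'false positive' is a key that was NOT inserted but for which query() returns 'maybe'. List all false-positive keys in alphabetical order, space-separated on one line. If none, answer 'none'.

Answer: ape bee pig

Derivation:
Start: bits=000000
After insert 'cat': sets bits 3 5 -> bits=000101
After insert 'yak': sets bits 1 2 -> bits=011101
After insert 'dog': sets bits 1 2 -> bits=011101
Not inserted: ant ape bat bee cow pig — query each against bits=011101:
query ant: checks bit4=0, bit5=1 (has a 0) -> no => not a false positive
query ape: checks bit1=1, bit2=1 (all 1) -> maybe => FALSE POSITIVE
query bat: checks bit0=0, bit3=1 (has a 0) -> no => not a false positive
query bee: checks bit3=1, bit5=1 (all 1) -> maybe => FALSE POSITIVE
query cow: checks bit0=0, bit5=1 (has a 0) -> no => not a false positive
query pig: checks bit2=1, bit5=1 (all 1) -> maybe => FALSE POSITIVE
False positives (alphabetical): ape bee pig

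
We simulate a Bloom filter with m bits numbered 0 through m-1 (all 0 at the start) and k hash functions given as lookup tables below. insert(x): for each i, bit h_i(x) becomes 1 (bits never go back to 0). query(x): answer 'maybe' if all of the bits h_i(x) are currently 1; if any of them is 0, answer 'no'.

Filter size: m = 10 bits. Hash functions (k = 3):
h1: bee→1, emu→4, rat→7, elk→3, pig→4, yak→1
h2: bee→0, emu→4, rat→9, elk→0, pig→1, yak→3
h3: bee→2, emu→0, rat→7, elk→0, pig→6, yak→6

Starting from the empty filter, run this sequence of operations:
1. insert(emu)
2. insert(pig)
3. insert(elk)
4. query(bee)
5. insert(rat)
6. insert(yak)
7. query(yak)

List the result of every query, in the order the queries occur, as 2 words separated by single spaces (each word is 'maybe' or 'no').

Start: bits=0000000000
Op 1: insert emu -> sets bits 0 4 -> bits=1000100000
Op 2: insert pig -> sets bits 1 4 6 -> bits=1100101000
Op 3: insert elk -> sets bits 0 3 -> bits=1101101000
Op 4: query bee -> checks bit0=1, bit1=1, bit2=0 (has a 0) -> no
Op 5: insert rat -> sets bits 7 9 -> bits=1101101101
Op 6: insert yak -> sets bits 1 3 6 -> bits=1101101101
Op 7: query yak -> checks bit1=1, bit3=1, bit6=1 (all 1) -> maybe
Query results in order: no maybe

Answer: no maybe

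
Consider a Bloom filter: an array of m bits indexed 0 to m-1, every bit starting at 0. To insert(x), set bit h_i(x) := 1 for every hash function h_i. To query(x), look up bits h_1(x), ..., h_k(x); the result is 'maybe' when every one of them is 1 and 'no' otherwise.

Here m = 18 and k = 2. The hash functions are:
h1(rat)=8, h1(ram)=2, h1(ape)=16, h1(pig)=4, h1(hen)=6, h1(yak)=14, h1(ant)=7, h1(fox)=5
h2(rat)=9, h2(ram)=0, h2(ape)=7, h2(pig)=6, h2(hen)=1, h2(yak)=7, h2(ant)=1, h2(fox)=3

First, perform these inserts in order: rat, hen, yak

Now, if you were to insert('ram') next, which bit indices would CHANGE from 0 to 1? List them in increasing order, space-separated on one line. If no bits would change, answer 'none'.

Answer: 0 2

Derivation:
Start: bits=000000000000000000
After insert 'rat': sets bits 8 9 -> bits=000000001100000000
After insert 'hen': sets bits 1 6 -> bits=010000101100000000
After insert 'yak': sets bits 7 14 -> bits=010000111100001000
insert 'ram' would touch bits 0 2; currently bit0=0, bit2=0
Bits that are 0 among those (would change 0->1): 0 2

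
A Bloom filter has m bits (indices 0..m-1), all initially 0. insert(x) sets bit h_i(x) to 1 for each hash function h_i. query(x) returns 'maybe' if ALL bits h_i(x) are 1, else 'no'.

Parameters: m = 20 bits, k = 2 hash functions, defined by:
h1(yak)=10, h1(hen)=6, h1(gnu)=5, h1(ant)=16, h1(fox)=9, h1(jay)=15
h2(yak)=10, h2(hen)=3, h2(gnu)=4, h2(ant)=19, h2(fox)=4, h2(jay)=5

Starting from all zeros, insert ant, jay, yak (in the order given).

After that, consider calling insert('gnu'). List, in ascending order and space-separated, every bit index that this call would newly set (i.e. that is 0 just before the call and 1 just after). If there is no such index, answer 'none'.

Start: bits=00000000000000000000
After insert 'ant': sets bits 16 19 -> bits=00000000000000001001
After insert 'jay': sets bits 5 15 -> bits=00000100000000011001
After insert 'yak': sets bits 10 -> bits=00000100001000011001
insert 'gnu' would touch bits 4 5; currently bit4=0, bit5=1
Bits that are 0 among those (would change 0->1): 4

Answer: 4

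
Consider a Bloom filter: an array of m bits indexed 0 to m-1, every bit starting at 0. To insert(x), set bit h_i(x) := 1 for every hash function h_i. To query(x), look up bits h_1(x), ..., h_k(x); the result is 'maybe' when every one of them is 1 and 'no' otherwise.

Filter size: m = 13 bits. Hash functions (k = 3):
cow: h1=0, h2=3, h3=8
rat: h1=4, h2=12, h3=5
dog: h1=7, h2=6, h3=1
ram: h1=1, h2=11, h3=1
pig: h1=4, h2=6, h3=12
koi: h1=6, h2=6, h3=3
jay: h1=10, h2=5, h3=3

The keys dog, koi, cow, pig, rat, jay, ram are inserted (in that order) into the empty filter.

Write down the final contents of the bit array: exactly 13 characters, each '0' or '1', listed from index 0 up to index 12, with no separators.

Answer: 1101111110111

Derivation:
Start: bits=0000000000000
After insert 'dog': sets bits 1 6 7 -> bits=0100001100000
After insert 'koi': sets bits 3 6 -> bits=0101001100000
After insert 'cow': sets bits 0 3 8 -> bits=1101001110000
After insert 'pig': sets bits 4 6 12 -> bits=1101101110001
After insert 'rat': sets bits 4 5 12 -> bits=1101111110001
After insert 'jay': sets bits 3 5 10 -> bits=1101111110101
After insert 'ram': sets bits 1 11 -> bits=1101111110111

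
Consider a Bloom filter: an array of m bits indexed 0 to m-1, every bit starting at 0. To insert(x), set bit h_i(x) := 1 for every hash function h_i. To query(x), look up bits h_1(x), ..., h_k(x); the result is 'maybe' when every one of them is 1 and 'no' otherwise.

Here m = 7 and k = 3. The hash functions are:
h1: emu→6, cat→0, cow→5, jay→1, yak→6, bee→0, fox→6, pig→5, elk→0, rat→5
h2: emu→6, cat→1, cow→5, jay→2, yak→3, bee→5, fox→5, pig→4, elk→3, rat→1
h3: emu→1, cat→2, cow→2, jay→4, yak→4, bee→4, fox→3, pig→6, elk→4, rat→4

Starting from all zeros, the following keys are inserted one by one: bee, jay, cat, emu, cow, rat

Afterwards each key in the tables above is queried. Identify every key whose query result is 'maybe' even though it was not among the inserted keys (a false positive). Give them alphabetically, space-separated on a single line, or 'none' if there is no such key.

Start: bits=0000000
After insert 'bee': sets bits 0 4 5 -> bits=1000110
After insert 'jay': sets bits 1 2 4 -> bits=1110110
After insert 'cat': sets bits 0 1 2 -> bits=1110110
After insert 'emu': sets bits 1 6 -> bits=1110111
After insert 'cow': sets bits 2 5 -> bits=1110111
After insert 'rat': sets bits 1 4 5 -> bits=1110111
Not inserted: elk fox pig yak — query each against bits=1110111:
query elk: checks bit0=1, bit3=0, bit4=1 (has a 0) -> no => not a false positive
query fox: checks bit3=0, bit5=1, bit6=1 (has a 0) -> no => not a false positive
query pig: checks bit4=1, bit5=1, bit6=1 (all 1) -> maybe => FALSE POSITIVE
query yak: checks bit3=0, bit4=1, bit6=1 (has a 0) -> no => not a false positive
False positives (alphabetical): pig

Answer: pig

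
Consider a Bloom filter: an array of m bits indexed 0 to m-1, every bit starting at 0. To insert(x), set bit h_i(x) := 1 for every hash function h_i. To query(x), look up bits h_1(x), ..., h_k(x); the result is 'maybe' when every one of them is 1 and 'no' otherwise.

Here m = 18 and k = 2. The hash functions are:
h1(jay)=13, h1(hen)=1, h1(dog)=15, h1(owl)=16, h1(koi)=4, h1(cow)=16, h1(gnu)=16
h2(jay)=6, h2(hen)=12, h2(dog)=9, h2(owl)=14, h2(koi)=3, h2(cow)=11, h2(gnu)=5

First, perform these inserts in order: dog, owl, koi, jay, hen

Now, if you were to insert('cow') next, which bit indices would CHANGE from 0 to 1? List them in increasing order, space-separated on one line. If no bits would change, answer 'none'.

Start: bits=000000000000000000
After insert 'dog': sets bits 9 15 -> bits=000000000100000100
After insert 'owl': sets bits 14 16 -> bits=000000000100001110
After insert 'koi': sets bits 3 4 -> bits=000110000100001110
After insert 'jay': sets bits 6 13 -> bits=000110100100011110
After insert 'hen': sets bits 1 12 -> bits=010110100100111110
insert 'cow' would touch bits 11 16; currently bit11=0, bit16=1
Bits that are 0 among those (would change 0->1): 11

Answer: 11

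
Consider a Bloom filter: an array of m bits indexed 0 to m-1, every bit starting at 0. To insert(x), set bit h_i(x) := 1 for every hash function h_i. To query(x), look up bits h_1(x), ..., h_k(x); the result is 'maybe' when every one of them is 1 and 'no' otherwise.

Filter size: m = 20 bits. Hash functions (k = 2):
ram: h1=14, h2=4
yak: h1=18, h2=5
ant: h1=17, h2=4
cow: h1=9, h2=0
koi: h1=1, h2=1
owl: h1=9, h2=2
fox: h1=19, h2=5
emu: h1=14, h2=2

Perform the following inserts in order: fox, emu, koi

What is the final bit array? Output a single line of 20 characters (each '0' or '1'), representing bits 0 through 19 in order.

Start: bits=00000000000000000000
After insert 'fox': sets bits 5 19 -> bits=00000100000000000001
After insert 'emu': sets bits 2 14 -> bits=00100100000000100001
After insert 'koi': sets bits 1 -> bits=01100100000000100001

Answer: 01100100000000100001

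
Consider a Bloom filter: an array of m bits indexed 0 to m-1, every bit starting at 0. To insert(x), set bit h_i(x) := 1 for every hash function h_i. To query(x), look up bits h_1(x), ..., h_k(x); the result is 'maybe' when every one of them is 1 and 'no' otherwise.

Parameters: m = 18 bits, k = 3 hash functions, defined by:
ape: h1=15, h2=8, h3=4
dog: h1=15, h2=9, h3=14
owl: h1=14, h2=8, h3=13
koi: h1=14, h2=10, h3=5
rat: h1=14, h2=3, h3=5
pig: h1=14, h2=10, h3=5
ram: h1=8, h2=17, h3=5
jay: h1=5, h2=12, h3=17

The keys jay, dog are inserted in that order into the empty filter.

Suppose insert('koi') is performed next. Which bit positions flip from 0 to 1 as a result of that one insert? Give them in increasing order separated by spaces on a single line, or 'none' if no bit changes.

Answer: 10

Derivation:
Start: bits=000000000000000000
After insert 'jay': sets bits 5 12 17 -> bits=000001000000100001
After insert 'dog': sets bits 9 14 15 -> bits=000001000100101101
insert 'koi' would touch bits 5 10 14; currently bit5=1, bit10=0, bit14=1
Bits that are 0 among those (would change 0->1): 10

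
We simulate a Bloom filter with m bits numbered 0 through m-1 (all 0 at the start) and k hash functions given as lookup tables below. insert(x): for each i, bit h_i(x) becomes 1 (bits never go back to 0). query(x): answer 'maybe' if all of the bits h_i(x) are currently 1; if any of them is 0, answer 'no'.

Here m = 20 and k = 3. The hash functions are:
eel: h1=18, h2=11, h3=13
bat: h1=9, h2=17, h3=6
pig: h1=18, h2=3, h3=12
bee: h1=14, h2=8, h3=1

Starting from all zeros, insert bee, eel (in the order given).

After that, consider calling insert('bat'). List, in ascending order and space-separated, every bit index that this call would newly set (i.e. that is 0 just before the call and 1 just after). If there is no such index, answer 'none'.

Start: bits=00000000000000000000
After insert 'bee': sets bits 1 8 14 -> bits=01000000100000100000
After insert 'eel': sets bits 11 13 18 -> bits=01000000100101100010
insert 'bat' would touch bits 6 9 17; currently bit6=0, bit9=0, bit17=0
Bits that are 0 among those (would change 0->1): 6 9 17

Answer: 6 9 17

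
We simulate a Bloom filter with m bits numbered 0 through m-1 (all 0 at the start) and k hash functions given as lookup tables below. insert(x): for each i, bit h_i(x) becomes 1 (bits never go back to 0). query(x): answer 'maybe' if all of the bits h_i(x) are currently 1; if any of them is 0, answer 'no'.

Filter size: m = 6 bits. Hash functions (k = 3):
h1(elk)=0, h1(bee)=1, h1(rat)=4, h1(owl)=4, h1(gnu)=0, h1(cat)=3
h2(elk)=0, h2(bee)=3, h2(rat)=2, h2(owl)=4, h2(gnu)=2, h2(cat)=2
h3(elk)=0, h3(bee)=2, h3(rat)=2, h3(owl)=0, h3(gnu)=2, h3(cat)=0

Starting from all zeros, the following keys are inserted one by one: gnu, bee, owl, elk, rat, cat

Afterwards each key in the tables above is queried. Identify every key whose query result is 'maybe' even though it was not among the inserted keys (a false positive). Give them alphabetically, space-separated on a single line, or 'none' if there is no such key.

Start: bits=000000
After insert 'gnu': sets bits 0 2 -> bits=101000
After insert 'bee': sets bits 1 2 3 -> bits=111100
After insert 'owl': sets bits 0 4 -> bits=111110
After insert 'elk': sets bits 0 -> bits=111110
After insert 'rat': sets bits 2 4 -> bits=111110
After insert 'cat': sets bits 0 2 3 -> bits=111110
Not inserted: (none) — query each against bits=111110:
False positives (alphabetical): none

Answer: none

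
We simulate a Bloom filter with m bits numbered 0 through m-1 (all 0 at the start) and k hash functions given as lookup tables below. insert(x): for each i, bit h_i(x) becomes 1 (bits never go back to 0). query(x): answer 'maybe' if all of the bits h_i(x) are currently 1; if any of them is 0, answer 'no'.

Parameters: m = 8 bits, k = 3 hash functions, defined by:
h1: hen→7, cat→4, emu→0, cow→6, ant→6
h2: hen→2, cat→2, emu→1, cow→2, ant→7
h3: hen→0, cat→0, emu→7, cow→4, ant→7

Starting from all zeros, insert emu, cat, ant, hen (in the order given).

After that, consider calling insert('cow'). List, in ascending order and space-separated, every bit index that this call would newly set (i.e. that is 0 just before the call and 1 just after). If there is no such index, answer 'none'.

Answer: none

Derivation:
Start: bits=00000000
After insert 'emu': sets bits 0 1 7 -> bits=11000001
After insert 'cat': sets bits 0 2 4 -> bits=11101001
After insert 'ant': sets bits 6 7 -> bits=11101011
After insert 'hen': sets bits 0 2 7 -> bits=11101011
insert 'cow' would touch bits 2 4 6; currently bit2=1, bit4=1, bit6=1
Bits that are 0 among those (would change 0->1): none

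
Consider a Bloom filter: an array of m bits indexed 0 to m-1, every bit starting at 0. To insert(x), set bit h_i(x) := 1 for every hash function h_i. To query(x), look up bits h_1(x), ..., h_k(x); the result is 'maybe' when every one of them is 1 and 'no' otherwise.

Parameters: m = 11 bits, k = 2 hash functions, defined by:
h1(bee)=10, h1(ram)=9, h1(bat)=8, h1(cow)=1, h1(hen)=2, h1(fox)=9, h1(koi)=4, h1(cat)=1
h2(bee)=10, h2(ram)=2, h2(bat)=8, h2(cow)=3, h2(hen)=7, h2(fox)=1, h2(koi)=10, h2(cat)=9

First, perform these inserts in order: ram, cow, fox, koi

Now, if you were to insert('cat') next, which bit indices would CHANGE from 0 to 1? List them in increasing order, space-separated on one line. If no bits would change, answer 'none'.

Start: bits=00000000000
After insert 'ram': sets bits 2 9 -> bits=00100000010
After insert 'cow': sets bits 1 3 -> bits=01110000010
After insert 'fox': sets bits 1 9 -> bits=01110000010
After insert 'koi': sets bits 4 10 -> bits=01111000011
insert 'cat' would touch bits 1 9; currently bit1=1, bit9=1
Bits that are 0 among those (would change 0->1): none

Answer: none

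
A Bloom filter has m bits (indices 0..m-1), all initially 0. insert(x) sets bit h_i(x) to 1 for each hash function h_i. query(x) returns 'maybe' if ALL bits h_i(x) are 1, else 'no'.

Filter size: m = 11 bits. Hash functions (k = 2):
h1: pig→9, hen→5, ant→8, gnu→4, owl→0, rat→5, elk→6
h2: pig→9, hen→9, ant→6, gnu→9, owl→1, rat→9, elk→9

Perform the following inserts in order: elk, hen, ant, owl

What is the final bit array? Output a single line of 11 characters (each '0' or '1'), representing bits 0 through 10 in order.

Start: bits=00000000000
After insert 'elk': sets bits 6 9 -> bits=00000010010
After insert 'hen': sets bits 5 9 -> bits=00000110010
After insert 'ant': sets bits 6 8 -> bits=00000110110
After insert 'owl': sets bits 0 1 -> bits=11000110110

Answer: 11000110110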